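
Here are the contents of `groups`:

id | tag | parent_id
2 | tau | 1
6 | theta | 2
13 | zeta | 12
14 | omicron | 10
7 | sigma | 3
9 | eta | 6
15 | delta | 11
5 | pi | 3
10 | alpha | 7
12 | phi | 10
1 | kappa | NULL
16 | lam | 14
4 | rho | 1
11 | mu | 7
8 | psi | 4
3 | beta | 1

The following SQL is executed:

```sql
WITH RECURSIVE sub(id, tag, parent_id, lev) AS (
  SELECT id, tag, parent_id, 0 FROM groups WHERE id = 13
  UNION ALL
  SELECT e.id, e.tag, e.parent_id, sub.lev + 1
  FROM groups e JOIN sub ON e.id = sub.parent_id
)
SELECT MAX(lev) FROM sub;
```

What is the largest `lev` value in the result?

5

Base: id=13 (zeta), parent_id=12, lev 0.
Iteration 1: join on id=12 -> phi (id 12, parent_id=10, lev 1).
Iteration 2: join on id=10 -> alpha (id 10, parent_id=7, lev 2).
Iteration 3: join on id=7 -> sigma (id 7, parent_id=3, lev 3).
Iteration 4: join on id=3 -> beta (id 3, parent_id=1, lev 4).
Iteration 5: join on id=1 -> kappa (id 1, parent_id=NULL, lev 5).
Iteration 6: parent_id is NULL; no match; recursion stops.
lev values: 0, 1, 2, 3, 4, 5; the maximum is 5.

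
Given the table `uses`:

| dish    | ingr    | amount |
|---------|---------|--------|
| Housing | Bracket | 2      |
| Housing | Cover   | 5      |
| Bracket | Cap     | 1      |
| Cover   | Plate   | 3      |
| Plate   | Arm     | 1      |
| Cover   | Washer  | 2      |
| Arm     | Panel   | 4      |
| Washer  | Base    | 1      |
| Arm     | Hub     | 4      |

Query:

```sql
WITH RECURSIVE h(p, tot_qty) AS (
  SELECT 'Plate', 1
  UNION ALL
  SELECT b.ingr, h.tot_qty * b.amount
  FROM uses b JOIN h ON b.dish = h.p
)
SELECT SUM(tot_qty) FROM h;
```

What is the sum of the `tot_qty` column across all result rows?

10

Base: (Plate, tot_qty=1).
Iteration 1: components of {Plate} -> Arm = 1*1 = 1.
Iteration 2: components of {Arm} -> Hub = 1*4 = 4, Panel = 1*4 = 4.
Iteration 3: no further components; recursion stops.
SUM(tot_qty) = 1 + 1 + 4 + 4 = 10.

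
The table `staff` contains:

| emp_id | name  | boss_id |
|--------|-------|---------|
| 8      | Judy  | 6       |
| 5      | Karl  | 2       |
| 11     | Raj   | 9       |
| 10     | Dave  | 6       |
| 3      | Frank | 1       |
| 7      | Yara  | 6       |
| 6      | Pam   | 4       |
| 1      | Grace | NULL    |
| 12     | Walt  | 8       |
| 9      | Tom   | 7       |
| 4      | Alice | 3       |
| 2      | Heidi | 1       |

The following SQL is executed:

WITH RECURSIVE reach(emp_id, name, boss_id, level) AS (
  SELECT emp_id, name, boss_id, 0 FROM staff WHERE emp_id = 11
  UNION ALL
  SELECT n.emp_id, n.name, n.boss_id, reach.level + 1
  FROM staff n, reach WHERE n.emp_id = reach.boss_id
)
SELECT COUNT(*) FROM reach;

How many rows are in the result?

Base: emp_id=11 (Raj), boss_id=9, level 0.
Iteration 1: join on emp_id=9 -> Tom (id 9, boss_id=7, level 1).
Iteration 2: join on emp_id=7 -> Yara (id 7, boss_id=6, level 2).
Iteration 3: join on emp_id=6 -> Pam (id 6, boss_id=4, level 3).
Iteration 4: join on emp_id=4 -> Alice (id 4, boss_id=3, level 4).
Iteration 5: join on emp_id=3 -> Frank (id 3, boss_id=1, level 5).
Iteration 6: join on emp_id=1 -> Grace (id 1, boss_id=NULL, level 6).
Iteration 7: boss_id is NULL; no match; recursion stops.
Total rows emitted: 7.

7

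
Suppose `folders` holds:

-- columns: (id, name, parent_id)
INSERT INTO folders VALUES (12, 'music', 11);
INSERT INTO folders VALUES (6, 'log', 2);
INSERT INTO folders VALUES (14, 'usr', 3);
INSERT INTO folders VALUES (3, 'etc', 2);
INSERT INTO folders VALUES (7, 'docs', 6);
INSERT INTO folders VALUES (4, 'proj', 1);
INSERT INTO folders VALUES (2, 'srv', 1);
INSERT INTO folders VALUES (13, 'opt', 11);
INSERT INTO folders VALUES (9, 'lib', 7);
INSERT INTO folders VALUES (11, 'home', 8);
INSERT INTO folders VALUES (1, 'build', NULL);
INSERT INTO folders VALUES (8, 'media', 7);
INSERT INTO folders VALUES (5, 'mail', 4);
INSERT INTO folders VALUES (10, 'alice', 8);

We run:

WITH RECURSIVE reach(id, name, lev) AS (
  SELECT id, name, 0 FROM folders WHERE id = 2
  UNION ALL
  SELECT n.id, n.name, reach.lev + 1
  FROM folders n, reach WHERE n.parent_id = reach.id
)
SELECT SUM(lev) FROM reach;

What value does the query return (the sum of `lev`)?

30

Base: id=2 (srv) at lev 0.
Iteration 1: rows with parent_id in {2} -> etc (id 3, lev 1), log (id 6, lev 1).
Iteration 2: rows with parent_id in {3,6} -> docs (id 7, lev 2), usr (id 14, lev 2).
Iteration 3: rows with parent_id in {7,14} -> media (id 8, lev 3), lib (id 9, lev 3).
Iteration 4: rows with parent_id in {8,9} -> alice (id 10, lev 4), home (id 11, lev 4).
Iteration 5: rows with parent_id in {10,11} -> music (id 12, lev 5), opt (id 13, lev 5).
Iteration 6: no rows with parent_id in {12,13}; recursion stops.
SUM(lev) = 0 + 1 + 1 + 2 + 2 + 3 + 3 + 4 + 4 + 5 + 5 = 30.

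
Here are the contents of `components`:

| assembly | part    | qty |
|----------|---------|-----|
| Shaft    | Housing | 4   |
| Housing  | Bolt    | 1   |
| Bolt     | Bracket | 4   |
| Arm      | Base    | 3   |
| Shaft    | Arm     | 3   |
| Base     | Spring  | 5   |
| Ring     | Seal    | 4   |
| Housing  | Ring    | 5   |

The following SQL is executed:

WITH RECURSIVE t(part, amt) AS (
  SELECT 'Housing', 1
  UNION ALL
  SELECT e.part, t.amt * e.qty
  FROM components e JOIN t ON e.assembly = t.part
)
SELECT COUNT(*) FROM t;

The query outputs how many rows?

Base: (Housing, amt=1).
Iteration 1: components of {Housing} -> Bolt = 1*1 = 1, Ring = 1*5 = 5.
Iteration 2: components of {Bolt,Ring} -> Bracket = 1*4 = 4, Seal = 5*4 = 20.
Iteration 3: no further components; recursion stops.
Total rows emitted: 5.

5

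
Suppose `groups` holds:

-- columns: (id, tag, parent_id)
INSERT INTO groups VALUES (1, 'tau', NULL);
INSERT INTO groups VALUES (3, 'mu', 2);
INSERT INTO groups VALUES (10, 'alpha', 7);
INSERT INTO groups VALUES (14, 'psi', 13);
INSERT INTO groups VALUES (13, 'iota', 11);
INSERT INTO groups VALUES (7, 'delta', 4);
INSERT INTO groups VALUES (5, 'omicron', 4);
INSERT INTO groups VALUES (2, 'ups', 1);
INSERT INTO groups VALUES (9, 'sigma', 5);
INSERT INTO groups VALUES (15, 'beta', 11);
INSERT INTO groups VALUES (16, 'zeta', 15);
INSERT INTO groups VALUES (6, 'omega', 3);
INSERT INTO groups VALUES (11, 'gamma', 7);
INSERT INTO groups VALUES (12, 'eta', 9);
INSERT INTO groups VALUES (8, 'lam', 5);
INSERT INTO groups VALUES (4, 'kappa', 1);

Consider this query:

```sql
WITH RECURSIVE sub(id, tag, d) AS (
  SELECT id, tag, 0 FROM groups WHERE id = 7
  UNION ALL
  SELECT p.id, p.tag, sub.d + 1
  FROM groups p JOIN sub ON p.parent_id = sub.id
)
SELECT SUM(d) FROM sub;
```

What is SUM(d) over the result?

12

Base: id=7 (delta) at d 0.
Iteration 1: rows with parent_id in {7} -> alpha (id 10, d 1), gamma (id 11, d 1).
Iteration 2: rows with parent_id in {10,11} -> iota (id 13, d 2), beta (id 15, d 2).
Iteration 3: rows with parent_id in {13,15} -> psi (id 14, d 3), zeta (id 16, d 3).
Iteration 4: no rows with parent_id in {14,16}; recursion stops.
SUM(d) = 0 + 1 + 1 + 2 + 2 + 3 + 3 = 12.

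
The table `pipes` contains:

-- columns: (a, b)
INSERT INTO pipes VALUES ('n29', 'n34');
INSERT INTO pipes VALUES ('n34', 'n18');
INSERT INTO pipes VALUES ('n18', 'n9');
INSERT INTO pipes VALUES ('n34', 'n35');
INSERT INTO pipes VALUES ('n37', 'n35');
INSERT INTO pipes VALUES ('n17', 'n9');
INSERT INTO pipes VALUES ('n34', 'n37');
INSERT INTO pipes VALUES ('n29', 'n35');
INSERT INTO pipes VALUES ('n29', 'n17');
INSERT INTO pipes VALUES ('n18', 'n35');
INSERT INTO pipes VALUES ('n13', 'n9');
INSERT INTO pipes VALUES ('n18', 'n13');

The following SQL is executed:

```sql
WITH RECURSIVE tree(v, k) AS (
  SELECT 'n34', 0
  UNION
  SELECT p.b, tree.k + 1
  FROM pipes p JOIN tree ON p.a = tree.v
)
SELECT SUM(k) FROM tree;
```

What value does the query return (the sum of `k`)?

Base: (n34, k=0).
Iteration 1: edges from {n34} -> (n18, k=1), (n35, k=1), (n37, k=1).
Iteration 2: edges from {n18,n35,n37} -> (n13, k=2), (n35, k=2), (n9, k=2). [UNION drops 1 duplicate row(s)]
Iteration 3: edges from {n13,n35,n9} -> (n9, k=3).
Iteration 4: no outgoing edges from {n9}; recursion stops.
SUM(k) = 0 + 1 + 1 + 1 + 2 + 2 + 2 + 3 = 12.

12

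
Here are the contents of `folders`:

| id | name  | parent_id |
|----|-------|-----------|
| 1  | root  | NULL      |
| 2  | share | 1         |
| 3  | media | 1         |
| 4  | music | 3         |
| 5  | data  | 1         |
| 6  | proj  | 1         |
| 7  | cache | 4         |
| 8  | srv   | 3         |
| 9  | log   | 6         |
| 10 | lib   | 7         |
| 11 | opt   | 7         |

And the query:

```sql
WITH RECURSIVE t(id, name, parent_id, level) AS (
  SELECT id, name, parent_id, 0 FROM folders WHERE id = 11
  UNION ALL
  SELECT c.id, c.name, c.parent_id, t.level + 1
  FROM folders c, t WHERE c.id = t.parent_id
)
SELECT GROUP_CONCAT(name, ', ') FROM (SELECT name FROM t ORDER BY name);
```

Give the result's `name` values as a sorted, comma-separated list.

Base: id=11 (opt), parent_id=7, level 0.
Iteration 1: join on id=7 -> cache (id 7, parent_id=4, level 1).
Iteration 2: join on id=4 -> music (id 4, parent_id=3, level 2).
Iteration 3: join on id=3 -> media (id 3, parent_id=1, level 3).
Iteration 4: join on id=1 -> root (id 1, parent_id=NULL, level 4).
Iteration 5: parent_id is NULL; no match; recursion stops.

cache, media, music, opt, root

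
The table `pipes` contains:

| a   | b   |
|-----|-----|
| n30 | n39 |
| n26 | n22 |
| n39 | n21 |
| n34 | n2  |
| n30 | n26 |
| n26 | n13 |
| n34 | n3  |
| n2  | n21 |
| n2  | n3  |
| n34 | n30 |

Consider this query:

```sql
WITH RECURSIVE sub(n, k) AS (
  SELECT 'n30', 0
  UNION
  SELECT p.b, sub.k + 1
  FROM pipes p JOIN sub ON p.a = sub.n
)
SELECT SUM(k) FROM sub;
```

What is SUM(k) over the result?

Base: (n30, k=0).
Iteration 1: edges from {n30} -> (n26, k=1), (n39, k=1).
Iteration 2: edges from {n26,n39} -> (n13, k=2), (n21, k=2), (n22, k=2).
Iteration 3: no outgoing edges from {n13,n21,n22}; recursion stops.
SUM(k) = 0 + 1 + 1 + 2 + 2 + 2 = 8.

8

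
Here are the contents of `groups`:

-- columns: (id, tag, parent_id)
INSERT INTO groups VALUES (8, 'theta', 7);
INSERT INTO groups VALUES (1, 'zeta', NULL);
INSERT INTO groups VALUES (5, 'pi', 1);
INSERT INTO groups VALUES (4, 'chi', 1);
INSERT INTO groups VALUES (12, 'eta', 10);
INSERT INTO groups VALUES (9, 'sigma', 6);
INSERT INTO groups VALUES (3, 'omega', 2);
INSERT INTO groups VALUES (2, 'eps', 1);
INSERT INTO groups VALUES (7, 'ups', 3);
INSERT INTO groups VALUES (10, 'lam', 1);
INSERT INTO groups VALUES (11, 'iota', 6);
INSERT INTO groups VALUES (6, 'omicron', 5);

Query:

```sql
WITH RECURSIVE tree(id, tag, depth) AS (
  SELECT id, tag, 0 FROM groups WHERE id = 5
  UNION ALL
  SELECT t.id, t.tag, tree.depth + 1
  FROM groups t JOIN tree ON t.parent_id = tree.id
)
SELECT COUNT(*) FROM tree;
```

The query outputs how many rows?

4

Base: id=5 (pi) at depth 0.
Iteration 1: rows with parent_id in {5} -> omicron (id 6, depth 1).
Iteration 2: rows with parent_id in {6} -> sigma (id 9, depth 2), iota (id 11, depth 2).
Iteration 3: no rows with parent_id in {9,11}; recursion stops.
Total rows emitted: 4.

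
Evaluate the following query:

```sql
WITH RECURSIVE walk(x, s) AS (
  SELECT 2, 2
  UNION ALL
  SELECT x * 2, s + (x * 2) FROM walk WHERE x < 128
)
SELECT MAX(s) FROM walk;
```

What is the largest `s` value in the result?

254

Base: x=2, s=2.
Iteration 1: 2 < 128 holds -> x = 2 * 2 = 4, s = 2 + 4 = 6.
Iteration 2: 4 < 128 holds -> x = 4 * 2 = 8, s = 6 + 8 = 14.
Iteration 3: 8 < 128 holds -> x = 8 * 2 = 16, s = 14 + 16 = 30.
Iteration 4: 16 < 128 holds -> x = 16 * 2 = 32, s = 30 + 32 = 62.
Iteration 5: 32 < 128 holds -> x = 32 * 2 = 64, s = 62 + 64 = 126.
Iteration 6: 64 < 128 holds -> x = 64 * 2 = 128, s = 126 + 128 = 254.
Iteration 7: 128 < 128 fails; recursion stops.
s values: 2, 6, 14, 30, 62, 126, 254; the maximum is 254.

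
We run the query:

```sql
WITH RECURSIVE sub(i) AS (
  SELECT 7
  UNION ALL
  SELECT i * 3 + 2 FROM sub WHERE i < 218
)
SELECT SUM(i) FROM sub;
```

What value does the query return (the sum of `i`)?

963

Base: i=7.
Iteration 1: 7 < 218 holds -> i = 7 * 3 + 2 = 23.
Iteration 2: 23 < 218 holds -> i = 23 * 3 + 2 = 71.
Iteration 3: 71 < 218 holds -> i = 71 * 3 + 2 = 215.
Iteration 4: 215 < 218 holds -> i = 215 * 3 + 2 = 647.
Iteration 5: 647 < 218 fails; recursion stops.
SUM(i) = 7 + 23 + 71 + 215 + 647 = 963.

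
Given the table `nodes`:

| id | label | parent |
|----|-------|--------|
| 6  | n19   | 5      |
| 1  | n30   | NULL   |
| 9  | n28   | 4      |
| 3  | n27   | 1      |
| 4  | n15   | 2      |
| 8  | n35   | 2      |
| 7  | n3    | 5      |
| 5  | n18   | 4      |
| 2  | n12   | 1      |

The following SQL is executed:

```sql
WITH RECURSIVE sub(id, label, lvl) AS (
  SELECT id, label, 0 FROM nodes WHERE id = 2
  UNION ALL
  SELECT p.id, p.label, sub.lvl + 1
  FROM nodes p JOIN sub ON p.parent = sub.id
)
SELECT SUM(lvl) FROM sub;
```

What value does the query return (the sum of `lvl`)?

Base: id=2 (n12) at lvl 0.
Iteration 1: rows with parent in {2} -> n15 (id 4, lvl 1), n35 (id 8, lvl 1).
Iteration 2: rows with parent in {4,8} -> n18 (id 5, lvl 2), n28 (id 9, lvl 2).
Iteration 3: rows with parent in {5,9} -> n19 (id 6, lvl 3), n3 (id 7, lvl 3).
Iteration 4: no rows with parent in {6,7}; recursion stops.
SUM(lvl) = 0 + 1 + 1 + 2 + 2 + 3 + 3 = 12.

12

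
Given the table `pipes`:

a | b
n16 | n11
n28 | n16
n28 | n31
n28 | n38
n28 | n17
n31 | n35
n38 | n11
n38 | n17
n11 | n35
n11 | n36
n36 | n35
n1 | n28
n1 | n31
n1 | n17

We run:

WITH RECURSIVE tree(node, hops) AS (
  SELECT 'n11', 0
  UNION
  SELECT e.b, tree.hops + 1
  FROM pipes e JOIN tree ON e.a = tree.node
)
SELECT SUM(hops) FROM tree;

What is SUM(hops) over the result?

Base: (n11, hops=0).
Iteration 1: edges from {n11} -> (n35, hops=1), (n36, hops=1).
Iteration 2: edges from {n35,n36} -> (n35, hops=2).
Iteration 3: no outgoing edges from {n35}; recursion stops.
SUM(hops) = 0 + 1 + 1 + 2 = 4.

4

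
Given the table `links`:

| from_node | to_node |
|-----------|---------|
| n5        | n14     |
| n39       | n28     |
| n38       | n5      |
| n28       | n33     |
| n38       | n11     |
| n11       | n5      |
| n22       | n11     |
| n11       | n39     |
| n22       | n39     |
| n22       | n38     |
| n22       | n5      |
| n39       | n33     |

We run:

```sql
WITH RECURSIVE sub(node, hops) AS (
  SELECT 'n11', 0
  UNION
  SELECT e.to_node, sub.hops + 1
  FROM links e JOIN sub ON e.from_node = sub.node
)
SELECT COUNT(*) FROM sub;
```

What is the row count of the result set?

7

Base: (n11, hops=0).
Iteration 1: edges from {n11} -> (n39, hops=1), (n5, hops=1).
Iteration 2: edges from {n39,n5} -> (n14, hops=2), (n28, hops=2), (n33, hops=2).
Iteration 3: edges from {n14,n28,n33} -> (n33, hops=3).
Iteration 4: no outgoing edges from {n33}; recursion stops.
Total rows emitted: 7.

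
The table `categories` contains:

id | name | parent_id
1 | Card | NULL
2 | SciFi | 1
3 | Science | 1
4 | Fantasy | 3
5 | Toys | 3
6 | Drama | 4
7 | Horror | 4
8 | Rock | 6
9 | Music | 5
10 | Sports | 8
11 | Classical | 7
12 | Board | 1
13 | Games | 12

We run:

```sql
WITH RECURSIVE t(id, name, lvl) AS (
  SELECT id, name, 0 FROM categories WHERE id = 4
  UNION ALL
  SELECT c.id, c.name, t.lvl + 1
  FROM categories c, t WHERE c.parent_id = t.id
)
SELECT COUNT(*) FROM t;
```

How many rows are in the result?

6

Base: id=4 (Fantasy) at lvl 0.
Iteration 1: rows with parent_id in {4} -> Drama (id 6, lvl 1), Horror (id 7, lvl 1).
Iteration 2: rows with parent_id in {6,7} -> Rock (id 8, lvl 2), Classical (id 11, lvl 2).
Iteration 3: rows with parent_id in {8,11} -> Sports (id 10, lvl 3).
Iteration 4: no rows with parent_id in {10}; recursion stops.
Total rows emitted: 6.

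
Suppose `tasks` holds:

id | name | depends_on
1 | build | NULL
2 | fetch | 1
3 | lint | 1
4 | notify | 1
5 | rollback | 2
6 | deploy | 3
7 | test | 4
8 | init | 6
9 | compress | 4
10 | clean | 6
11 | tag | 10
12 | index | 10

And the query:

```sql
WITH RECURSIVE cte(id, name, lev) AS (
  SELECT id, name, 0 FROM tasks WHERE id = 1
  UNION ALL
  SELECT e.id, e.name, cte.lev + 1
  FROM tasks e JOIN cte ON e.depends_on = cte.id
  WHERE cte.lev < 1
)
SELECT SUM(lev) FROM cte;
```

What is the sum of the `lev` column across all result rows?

3

Base: id=1 (build) at lev 0.
Iteration 1: rows with depends_on in {1} -> fetch (id 2, lev 1), lint (id 3, lev 1), notify (id 4, lev 1).
Iteration 2: lev < 1 fails for all current rows; recursion stops.
SUM(lev) = 0 + 1 + 1 + 1 = 3.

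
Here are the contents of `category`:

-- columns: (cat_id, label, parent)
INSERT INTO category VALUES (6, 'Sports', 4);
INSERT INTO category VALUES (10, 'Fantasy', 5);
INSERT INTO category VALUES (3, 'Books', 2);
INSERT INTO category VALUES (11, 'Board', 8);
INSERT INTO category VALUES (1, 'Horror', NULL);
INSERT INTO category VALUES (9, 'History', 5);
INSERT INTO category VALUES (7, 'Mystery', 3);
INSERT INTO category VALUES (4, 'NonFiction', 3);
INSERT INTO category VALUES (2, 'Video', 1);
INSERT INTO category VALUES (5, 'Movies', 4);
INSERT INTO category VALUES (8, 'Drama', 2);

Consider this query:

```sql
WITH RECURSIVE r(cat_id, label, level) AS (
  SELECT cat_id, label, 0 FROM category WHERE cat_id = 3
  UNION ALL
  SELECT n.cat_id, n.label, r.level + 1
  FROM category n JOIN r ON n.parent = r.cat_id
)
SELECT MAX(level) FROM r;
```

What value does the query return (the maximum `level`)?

Base: cat_id=3 (Books) at level 0.
Iteration 1: rows with parent in {3} -> NonFiction (id 4, level 1), Mystery (id 7, level 1).
Iteration 2: rows with parent in {4,7} -> Movies (id 5, level 2), Sports (id 6, level 2).
Iteration 3: rows with parent in {5,6} -> History (id 9, level 3), Fantasy (id 10, level 3).
Iteration 4: no rows with parent in {9,10}; recursion stops.
level values: 0, 1, 1, 2, 2, 3, 3; the maximum is 3.

3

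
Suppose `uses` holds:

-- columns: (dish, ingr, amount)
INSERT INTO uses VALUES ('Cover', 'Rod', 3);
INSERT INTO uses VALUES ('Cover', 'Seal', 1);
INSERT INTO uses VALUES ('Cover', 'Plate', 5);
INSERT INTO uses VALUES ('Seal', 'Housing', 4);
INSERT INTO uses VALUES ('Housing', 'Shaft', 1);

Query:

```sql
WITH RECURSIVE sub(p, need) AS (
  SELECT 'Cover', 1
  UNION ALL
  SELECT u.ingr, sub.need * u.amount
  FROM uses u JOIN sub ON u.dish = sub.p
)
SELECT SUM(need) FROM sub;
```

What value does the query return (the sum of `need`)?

Base: (Cover, need=1).
Iteration 1: components of {Cover} -> Plate = 1*5 = 5, Rod = 1*3 = 3, Seal = 1*1 = 1.
Iteration 2: components of {Plate,Rod,Seal} -> Housing = 1*4 = 4.
Iteration 3: components of {Housing} -> Shaft = 4*1 = 4.
Iteration 4: no further components; recursion stops.
SUM(need) = 1 + 3 + 1 + 5 + 4 + 4 = 18.

18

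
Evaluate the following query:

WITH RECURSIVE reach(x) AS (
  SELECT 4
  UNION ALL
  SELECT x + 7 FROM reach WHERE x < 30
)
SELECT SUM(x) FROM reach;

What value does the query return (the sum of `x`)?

Base: x=4.
Iteration 1: 4 < 30 holds -> x = 4 + 7 = 11.
Iteration 2: 11 < 30 holds -> x = 11 + 7 = 18.
Iteration 3: 18 < 30 holds -> x = 18 + 7 = 25.
Iteration 4: 25 < 30 holds -> x = 25 + 7 = 32.
Iteration 5: 32 < 30 fails; recursion stops.
SUM(x) = 4 + 11 + 18 + 25 + 32 = 90.

90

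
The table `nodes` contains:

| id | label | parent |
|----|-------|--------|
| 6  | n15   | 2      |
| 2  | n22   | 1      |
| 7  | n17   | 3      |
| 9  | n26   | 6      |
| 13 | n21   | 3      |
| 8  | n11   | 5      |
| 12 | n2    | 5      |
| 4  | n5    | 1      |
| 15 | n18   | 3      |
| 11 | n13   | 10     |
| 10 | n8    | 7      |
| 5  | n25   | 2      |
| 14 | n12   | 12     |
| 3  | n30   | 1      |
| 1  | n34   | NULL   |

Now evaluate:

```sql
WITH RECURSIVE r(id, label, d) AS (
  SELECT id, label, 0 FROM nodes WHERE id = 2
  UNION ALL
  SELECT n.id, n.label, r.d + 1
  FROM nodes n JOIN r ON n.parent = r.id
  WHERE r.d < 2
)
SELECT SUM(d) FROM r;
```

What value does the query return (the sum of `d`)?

8

Base: id=2 (n22) at d 0.
Iteration 1: rows with parent in {2} -> n25 (id 5, d 1), n15 (id 6, d 1).
Iteration 2: rows with parent in {5,6} -> n11 (id 8, d 2), n26 (id 9, d 2), n2 (id 12, d 2).
Iteration 3: d < 2 fails for all current rows; recursion stops.
SUM(d) = 0 + 1 + 1 + 2 + 2 + 2 = 8.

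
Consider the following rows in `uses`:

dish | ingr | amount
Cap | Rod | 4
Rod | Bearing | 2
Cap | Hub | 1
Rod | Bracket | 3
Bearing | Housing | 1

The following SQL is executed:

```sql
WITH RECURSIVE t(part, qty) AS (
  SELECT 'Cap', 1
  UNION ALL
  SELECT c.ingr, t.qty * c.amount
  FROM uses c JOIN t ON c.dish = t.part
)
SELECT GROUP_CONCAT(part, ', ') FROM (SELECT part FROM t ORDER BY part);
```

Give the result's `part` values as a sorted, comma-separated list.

Bearing, Bracket, Cap, Housing, Hub, Rod

Base: (Cap, qty=1).
Iteration 1: components of {Cap} -> Hub = 1*1 = 1, Rod = 1*4 = 4.
Iteration 2: components of {Hub,Rod} -> Bearing = 4*2 = 8, Bracket = 4*3 = 12.
Iteration 3: components of {Bearing,Bracket} -> Housing = 8*1 = 8.
Iteration 4: no further components; recursion stops.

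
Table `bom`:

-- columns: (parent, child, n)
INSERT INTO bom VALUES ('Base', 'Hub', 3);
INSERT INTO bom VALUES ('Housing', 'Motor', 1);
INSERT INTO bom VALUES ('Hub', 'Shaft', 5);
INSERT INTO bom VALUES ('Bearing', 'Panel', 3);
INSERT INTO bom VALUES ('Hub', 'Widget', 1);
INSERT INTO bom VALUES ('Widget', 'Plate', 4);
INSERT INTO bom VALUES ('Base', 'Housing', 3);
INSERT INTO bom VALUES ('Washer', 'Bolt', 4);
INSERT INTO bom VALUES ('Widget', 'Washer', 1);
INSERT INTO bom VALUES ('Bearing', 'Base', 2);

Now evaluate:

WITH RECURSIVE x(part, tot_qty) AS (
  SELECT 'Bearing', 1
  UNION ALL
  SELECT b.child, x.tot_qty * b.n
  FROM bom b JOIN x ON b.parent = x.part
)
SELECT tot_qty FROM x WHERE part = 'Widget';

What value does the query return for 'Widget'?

6

Base: (Bearing, tot_qty=1).
Iteration 1: components of {Bearing} -> Base = 1*2 = 2, Panel = 1*3 = 3.
Iteration 2: components of {Base,Panel} -> Housing = 2*3 = 6, Hub = 2*3 = 6.
Iteration 3: components of {Housing,Hub} -> Motor = 6*1 = 6, Shaft = 6*5 = 30, Widget = 6*1 = 6.
Iteration 4: components of {Motor,Shaft,Widget} -> Plate = 6*4 = 24, Washer = 6*1 = 6.
Iteration 5: components of {Plate,Washer} -> Bolt = 6*4 = 24.
Iteration 6: no further components; recursion stops.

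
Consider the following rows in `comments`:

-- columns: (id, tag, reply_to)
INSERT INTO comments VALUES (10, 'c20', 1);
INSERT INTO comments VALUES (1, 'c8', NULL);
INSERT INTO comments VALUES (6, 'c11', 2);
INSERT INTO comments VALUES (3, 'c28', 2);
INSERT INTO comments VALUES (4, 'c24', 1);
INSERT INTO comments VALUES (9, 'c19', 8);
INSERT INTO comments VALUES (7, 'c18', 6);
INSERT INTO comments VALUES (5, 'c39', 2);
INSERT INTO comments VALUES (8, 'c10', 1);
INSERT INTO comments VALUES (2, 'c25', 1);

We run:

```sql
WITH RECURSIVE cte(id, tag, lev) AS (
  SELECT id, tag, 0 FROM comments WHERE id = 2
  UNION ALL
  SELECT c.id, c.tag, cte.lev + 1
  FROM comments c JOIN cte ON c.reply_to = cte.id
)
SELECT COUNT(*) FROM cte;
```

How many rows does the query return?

5

Base: id=2 (c25) at lev 0.
Iteration 1: rows with reply_to in {2} -> c28 (id 3, lev 1), c39 (id 5, lev 1), c11 (id 6, lev 1).
Iteration 2: rows with reply_to in {3,5,6} -> c18 (id 7, lev 2).
Iteration 3: no rows with reply_to in {7}; recursion stops.
Total rows emitted: 5.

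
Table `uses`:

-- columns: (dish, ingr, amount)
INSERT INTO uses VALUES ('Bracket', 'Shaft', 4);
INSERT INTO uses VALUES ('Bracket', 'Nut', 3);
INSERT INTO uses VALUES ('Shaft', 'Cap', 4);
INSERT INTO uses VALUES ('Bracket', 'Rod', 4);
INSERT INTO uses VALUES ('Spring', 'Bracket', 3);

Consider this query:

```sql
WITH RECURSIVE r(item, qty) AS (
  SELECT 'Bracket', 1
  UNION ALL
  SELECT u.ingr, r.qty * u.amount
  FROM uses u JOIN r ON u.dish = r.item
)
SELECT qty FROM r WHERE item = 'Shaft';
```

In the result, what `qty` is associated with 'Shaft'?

Base: (Bracket, qty=1).
Iteration 1: components of {Bracket} -> Nut = 1*3 = 3, Rod = 1*4 = 4, Shaft = 1*4 = 4.
Iteration 2: components of {Nut,Rod,Shaft} -> Cap = 4*4 = 16.
Iteration 3: no further components; recursion stops.

4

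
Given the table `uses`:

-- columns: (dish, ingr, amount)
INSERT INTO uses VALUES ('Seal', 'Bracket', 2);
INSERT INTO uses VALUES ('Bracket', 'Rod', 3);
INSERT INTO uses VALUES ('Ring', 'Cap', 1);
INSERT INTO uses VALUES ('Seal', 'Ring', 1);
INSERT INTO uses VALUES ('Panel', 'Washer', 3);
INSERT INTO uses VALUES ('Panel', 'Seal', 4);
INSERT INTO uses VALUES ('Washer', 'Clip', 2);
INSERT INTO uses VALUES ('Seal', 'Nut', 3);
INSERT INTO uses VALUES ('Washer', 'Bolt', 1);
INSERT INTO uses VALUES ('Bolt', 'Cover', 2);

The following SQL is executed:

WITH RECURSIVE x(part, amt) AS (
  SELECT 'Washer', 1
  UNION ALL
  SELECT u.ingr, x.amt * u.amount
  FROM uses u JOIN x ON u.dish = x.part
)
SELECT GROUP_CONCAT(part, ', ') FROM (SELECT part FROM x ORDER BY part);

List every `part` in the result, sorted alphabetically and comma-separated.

Base: (Washer, amt=1).
Iteration 1: components of {Washer} -> Bolt = 1*1 = 1, Clip = 1*2 = 2.
Iteration 2: components of {Bolt,Clip} -> Cover = 1*2 = 2.
Iteration 3: no further components; recursion stops.

Bolt, Clip, Cover, Washer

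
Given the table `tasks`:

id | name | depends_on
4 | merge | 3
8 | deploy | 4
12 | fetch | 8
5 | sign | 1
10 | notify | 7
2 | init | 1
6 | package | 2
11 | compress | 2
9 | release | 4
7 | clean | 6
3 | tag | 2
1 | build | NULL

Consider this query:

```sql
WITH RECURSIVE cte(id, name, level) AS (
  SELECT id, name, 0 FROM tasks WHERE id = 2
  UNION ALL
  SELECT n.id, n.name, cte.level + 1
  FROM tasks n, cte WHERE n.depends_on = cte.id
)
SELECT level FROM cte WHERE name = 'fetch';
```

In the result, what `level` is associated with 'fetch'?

Base: id=2 (init) at level 0.
Iteration 1: rows with depends_on in {2} -> tag (id 3, level 1), package (id 6, level 1), compress (id 11, level 1).
Iteration 2: rows with depends_on in {3,6,11} -> merge (id 4, level 2), clean (id 7, level 2).
Iteration 3: rows with depends_on in {4,7} -> deploy (id 8, level 3), release (id 9, level 3), notify (id 10, level 3).
Iteration 4: rows with depends_on in {8,9,10} -> fetch (id 12, level 4).
Iteration 5: no rows with depends_on in {12}; recursion stops.

4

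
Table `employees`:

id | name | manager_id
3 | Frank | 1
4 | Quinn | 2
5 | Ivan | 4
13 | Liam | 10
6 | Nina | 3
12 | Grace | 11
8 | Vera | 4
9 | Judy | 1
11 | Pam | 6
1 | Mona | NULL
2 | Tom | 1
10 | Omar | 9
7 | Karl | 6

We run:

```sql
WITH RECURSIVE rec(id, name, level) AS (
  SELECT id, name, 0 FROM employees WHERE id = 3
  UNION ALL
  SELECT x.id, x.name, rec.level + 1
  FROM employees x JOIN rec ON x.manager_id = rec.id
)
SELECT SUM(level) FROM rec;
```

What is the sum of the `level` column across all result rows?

8

Base: id=3 (Frank) at level 0.
Iteration 1: rows with manager_id in {3} -> Nina (id 6, level 1).
Iteration 2: rows with manager_id in {6} -> Karl (id 7, level 2), Pam (id 11, level 2).
Iteration 3: rows with manager_id in {7,11} -> Grace (id 12, level 3).
Iteration 4: no rows with manager_id in {12}; recursion stops.
SUM(level) = 0 + 1 + 2 + 2 + 3 = 8.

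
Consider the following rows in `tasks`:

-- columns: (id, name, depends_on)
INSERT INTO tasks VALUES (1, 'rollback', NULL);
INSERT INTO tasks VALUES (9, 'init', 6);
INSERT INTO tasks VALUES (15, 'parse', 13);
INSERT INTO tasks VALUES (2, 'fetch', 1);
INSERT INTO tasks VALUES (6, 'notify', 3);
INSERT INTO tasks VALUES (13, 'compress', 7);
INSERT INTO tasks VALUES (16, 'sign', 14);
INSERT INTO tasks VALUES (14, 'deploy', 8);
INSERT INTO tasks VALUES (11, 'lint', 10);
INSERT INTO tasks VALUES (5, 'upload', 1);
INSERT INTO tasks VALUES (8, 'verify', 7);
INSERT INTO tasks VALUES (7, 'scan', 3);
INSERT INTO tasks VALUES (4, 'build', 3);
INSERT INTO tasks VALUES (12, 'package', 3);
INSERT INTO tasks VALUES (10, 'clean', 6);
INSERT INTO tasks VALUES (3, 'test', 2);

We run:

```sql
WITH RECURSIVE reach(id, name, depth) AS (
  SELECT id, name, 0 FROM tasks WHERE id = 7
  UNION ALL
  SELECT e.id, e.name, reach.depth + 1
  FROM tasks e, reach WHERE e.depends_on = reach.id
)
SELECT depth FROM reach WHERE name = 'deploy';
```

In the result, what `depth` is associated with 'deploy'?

2

Base: id=7 (scan) at depth 0.
Iteration 1: rows with depends_on in {7} -> verify (id 8, depth 1), compress (id 13, depth 1).
Iteration 2: rows with depends_on in {8,13} -> deploy (id 14, depth 2), parse (id 15, depth 2).
Iteration 3: rows with depends_on in {14,15} -> sign (id 16, depth 3).
Iteration 4: no rows with depends_on in {16}; recursion stops.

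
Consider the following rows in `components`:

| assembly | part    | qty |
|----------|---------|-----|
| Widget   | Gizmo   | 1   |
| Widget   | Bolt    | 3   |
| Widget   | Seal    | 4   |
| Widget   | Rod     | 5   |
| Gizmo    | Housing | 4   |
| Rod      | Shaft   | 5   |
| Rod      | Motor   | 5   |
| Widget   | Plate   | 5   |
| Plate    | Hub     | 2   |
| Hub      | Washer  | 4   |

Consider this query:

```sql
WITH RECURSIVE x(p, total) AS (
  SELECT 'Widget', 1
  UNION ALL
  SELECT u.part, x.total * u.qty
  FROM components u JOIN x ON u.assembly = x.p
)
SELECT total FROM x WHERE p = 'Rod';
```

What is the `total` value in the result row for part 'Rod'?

Base: (Widget, total=1).
Iteration 1: components of {Widget} -> Bolt = 1*3 = 3, Gizmo = 1*1 = 1, Plate = 1*5 = 5, Rod = 1*5 = 5, Seal = 1*4 = 4.
Iteration 2: components of {Bolt,Gizmo,Plate,Rod,Seal} -> Housing = 1*4 = 4, Hub = 5*2 = 10, Motor = 5*5 = 25, Shaft = 5*5 = 25.
Iteration 3: components of {Housing,Hub,Motor,Shaft} -> Washer = 10*4 = 40.
Iteration 4: no further components; recursion stops.

5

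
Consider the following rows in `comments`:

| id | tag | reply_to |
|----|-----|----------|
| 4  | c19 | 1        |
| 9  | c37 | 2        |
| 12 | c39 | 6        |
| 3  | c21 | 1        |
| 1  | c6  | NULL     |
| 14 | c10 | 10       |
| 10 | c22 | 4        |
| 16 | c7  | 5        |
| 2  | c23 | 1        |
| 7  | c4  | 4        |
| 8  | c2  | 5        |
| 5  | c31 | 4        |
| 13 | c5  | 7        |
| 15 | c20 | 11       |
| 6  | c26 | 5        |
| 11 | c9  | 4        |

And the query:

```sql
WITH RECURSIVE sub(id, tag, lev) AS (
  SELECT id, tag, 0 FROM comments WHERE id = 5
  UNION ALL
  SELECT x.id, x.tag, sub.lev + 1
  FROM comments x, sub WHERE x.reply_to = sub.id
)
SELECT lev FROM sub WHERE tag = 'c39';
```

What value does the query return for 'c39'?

2

Base: id=5 (c31) at lev 0.
Iteration 1: rows with reply_to in {5} -> c26 (id 6, lev 1), c2 (id 8, lev 1), c7 (id 16, lev 1).
Iteration 2: rows with reply_to in {6,8,16} -> c39 (id 12, lev 2).
Iteration 3: no rows with reply_to in {12}; recursion stops.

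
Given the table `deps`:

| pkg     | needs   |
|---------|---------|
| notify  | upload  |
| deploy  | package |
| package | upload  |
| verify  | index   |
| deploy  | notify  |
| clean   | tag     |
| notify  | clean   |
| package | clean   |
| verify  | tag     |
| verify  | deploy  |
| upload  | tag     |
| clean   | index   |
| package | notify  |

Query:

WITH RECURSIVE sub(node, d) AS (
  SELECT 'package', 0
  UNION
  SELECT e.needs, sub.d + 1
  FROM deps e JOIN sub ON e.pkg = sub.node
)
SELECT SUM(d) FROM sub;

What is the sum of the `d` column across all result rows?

Base: (package, d=0).
Iteration 1: edges from {package} -> (clean, d=1), (notify, d=1), (upload, d=1).
Iteration 2: edges from {clean,notify,upload} -> (clean, d=2), (index, d=2), (tag, d=2), (upload, d=2). [UNION drops 1 duplicate row(s)]
Iteration 3: edges from {clean,index,tag,upload} -> (index, d=3), (tag, d=3). [UNION drops 1 duplicate row(s)]
Iteration 4: no outgoing edges from {index,tag}; recursion stops.
SUM(d) = 0 + 1 + 1 + 1 + 2 + 2 + 2 + 2 + 3 + 3 = 17.

17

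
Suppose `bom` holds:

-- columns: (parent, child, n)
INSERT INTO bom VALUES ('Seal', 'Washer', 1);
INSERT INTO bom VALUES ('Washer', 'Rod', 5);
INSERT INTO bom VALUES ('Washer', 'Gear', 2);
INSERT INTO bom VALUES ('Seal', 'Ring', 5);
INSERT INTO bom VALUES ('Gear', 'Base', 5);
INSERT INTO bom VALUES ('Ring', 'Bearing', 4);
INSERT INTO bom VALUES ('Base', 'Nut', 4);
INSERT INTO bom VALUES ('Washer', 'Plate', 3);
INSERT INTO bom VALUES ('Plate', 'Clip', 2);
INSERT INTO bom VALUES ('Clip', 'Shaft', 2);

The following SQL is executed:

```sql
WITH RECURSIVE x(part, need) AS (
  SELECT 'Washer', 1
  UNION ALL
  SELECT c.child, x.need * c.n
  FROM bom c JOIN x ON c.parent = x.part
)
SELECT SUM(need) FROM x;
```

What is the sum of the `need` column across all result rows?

79

Base: (Washer, need=1).
Iteration 1: components of {Washer} -> Gear = 1*2 = 2, Plate = 1*3 = 3, Rod = 1*5 = 5.
Iteration 2: components of {Gear,Plate,Rod} -> Base = 2*5 = 10, Clip = 3*2 = 6.
Iteration 3: components of {Base,Clip} -> Nut = 10*4 = 40, Shaft = 6*2 = 12.
Iteration 4: no further components; recursion stops.
SUM(need) = 1 + 5 + 2 + 3 + 10 + 6 + 40 + 12 = 79.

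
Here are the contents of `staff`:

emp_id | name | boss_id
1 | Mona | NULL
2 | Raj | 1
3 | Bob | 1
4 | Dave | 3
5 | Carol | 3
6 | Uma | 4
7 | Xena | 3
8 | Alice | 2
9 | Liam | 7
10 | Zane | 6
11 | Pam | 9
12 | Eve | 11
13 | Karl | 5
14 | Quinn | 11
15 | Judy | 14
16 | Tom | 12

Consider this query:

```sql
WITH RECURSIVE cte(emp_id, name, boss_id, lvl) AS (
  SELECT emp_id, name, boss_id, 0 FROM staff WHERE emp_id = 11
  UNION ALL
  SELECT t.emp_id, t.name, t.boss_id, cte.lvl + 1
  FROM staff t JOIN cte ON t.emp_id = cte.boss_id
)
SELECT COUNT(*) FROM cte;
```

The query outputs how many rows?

Base: emp_id=11 (Pam), boss_id=9, lvl 0.
Iteration 1: join on emp_id=9 -> Liam (id 9, boss_id=7, lvl 1).
Iteration 2: join on emp_id=7 -> Xena (id 7, boss_id=3, lvl 2).
Iteration 3: join on emp_id=3 -> Bob (id 3, boss_id=1, lvl 3).
Iteration 4: join on emp_id=1 -> Mona (id 1, boss_id=NULL, lvl 4).
Iteration 5: boss_id is NULL; no match; recursion stops.
Total rows emitted: 5.

5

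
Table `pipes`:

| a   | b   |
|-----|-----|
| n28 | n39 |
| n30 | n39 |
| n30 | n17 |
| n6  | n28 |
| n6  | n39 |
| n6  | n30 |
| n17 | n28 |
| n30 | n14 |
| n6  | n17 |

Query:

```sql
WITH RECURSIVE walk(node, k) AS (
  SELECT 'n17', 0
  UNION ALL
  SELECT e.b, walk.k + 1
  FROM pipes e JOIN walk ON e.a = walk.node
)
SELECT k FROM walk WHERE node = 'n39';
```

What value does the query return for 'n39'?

Base: (n17, k=0).
Iteration 1: edges from {n17} -> (n28, k=1).
Iteration 2: edges from {n28} -> (n39, k=2).
Iteration 3: no outgoing edges from {n39}; recursion stops.

2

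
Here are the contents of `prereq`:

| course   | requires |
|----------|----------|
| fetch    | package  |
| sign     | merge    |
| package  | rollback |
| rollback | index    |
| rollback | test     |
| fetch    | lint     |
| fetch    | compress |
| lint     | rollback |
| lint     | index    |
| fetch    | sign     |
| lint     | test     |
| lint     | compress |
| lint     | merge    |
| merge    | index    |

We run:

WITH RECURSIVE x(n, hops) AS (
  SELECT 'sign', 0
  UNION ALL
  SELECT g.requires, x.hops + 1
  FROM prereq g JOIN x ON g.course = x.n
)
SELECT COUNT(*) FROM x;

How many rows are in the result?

3

Base: (sign, hops=0).
Iteration 1: edges from {sign} -> (merge, hops=1).
Iteration 2: edges from {merge} -> (index, hops=2).
Iteration 3: no outgoing edges from {index}; recursion stops.
Total rows emitted: 3.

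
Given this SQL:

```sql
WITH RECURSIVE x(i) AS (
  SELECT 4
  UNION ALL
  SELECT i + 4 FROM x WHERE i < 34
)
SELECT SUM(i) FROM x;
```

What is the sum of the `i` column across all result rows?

180

Base: i=4.
Iteration 1: 4 < 34 holds -> i = 4 + 4 = 8.
Iteration 2: 8 < 34 holds -> i = 8 + 4 = 12.
Iteration 3: 12 < 34 holds -> i = 12 + 4 = 16.
Iteration 4: 16 < 34 holds -> i = 16 + 4 = 20.
Iteration 5: 20 < 34 holds -> i = 20 + 4 = 24.
Iteration 6: 24 < 34 holds -> i = 24 + 4 = 28.
Iteration 7: 28 < 34 holds -> i = 28 + 4 = 32.
Iteration 8: 32 < 34 holds -> i = 32 + 4 = 36.
Iteration 9: 36 < 34 fails; recursion stops.
SUM(i) = 4 + 8 + 12 + 16 + 20 + 24 + 28 + 32 + 36 = 180.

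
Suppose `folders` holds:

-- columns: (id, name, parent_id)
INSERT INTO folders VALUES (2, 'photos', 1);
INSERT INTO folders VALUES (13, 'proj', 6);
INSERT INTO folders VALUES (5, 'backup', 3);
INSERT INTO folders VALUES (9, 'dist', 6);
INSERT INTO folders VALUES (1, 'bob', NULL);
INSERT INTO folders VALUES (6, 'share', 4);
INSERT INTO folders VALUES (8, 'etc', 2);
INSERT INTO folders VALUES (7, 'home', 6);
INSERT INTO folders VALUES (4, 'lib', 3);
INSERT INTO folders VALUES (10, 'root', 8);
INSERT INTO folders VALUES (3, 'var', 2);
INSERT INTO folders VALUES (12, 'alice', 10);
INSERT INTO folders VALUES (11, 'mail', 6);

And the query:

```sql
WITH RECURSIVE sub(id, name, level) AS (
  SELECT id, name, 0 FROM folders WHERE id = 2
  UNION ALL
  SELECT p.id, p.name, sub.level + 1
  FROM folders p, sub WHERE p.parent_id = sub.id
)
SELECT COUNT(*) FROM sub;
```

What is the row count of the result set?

12

Base: id=2 (photos) at level 0.
Iteration 1: rows with parent_id in {2} -> var (id 3, level 1), etc (id 8, level 1).
Iteration 2: rows with parent_id in {3,8} -> lib (id 4, level 2), backup (id 5, level 2), root (id 10, level 2).
Iteration 3: rows with parent_id in {4,5,10} -> share (id 6, level 3), alice (id 12, level 3).
Iteration 4: rows with parent_id in {6,12} -> home (id 7, level 4), dist (id 9, level 4), mail (id 11, level 4), proj (id 13, level 4).
Iteration 5: no rows with parent_id in {7,9,11,13}; recursion stops.
Total rows emitted: 12.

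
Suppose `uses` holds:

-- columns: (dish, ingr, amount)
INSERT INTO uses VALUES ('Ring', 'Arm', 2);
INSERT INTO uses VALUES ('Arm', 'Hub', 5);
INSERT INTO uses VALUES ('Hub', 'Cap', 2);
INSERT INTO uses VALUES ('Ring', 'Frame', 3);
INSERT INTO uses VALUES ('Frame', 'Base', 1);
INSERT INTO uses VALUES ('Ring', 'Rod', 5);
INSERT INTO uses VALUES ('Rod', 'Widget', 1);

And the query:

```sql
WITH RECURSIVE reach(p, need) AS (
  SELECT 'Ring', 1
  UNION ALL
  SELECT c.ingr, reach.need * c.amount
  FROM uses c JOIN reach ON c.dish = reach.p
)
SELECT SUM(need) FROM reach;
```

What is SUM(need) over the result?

49

Base: (Ring, need=1).
Iteration 1: components of {Ring} -> Arm = 1*2 = 2, Frame = 1*3 = 3, Rod = 1*5 = 5.
Iteration 2: components of {Arm,Frame,Rod} -> Base = 3*1 = 3, Hub = 2*5 = 10, Widget = 5*1 = 5.
Iteration 3: components of {Base,Hub,Widget} -> Cap = 10*2 = 20.
Iteration 4: no further components; recursion stops.
SUM(need) = 1 + 2 + 3 + 5 + 10 + 3 + 5 + 20 = 49.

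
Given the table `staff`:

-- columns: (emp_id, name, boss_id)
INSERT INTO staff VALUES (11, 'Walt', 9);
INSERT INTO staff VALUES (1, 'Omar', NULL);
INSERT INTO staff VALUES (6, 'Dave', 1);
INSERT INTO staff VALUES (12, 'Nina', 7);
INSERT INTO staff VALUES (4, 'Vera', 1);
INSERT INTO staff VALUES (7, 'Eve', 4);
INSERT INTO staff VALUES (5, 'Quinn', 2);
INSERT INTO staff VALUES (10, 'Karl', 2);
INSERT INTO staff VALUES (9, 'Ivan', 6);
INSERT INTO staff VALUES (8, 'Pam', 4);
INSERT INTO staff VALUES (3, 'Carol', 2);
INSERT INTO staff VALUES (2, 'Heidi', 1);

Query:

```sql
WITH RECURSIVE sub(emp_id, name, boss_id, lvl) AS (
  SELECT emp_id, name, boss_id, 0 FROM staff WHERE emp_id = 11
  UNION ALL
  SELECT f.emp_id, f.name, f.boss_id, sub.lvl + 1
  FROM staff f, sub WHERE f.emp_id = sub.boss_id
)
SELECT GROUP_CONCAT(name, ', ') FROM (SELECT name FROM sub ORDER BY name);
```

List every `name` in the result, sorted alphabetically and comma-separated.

Dave, Ivan, Omar, Walt

Base: emp_id=11 (Walt), boss_id=9, lvl 0.
Iteration 1: join on emp_id=9 -> Ivan (id 9, boss_id=6, lvl 1).
Iteration 2: join on emp_id=6 -> Dave (id 6, boss_id=1, lvl 2).
Iteration 3: join on emp_id=1 -> Omar (id 1, boss_id=NULL, lvl 3).
Iteration 4: boss_id is NULL; no match; recursion stops.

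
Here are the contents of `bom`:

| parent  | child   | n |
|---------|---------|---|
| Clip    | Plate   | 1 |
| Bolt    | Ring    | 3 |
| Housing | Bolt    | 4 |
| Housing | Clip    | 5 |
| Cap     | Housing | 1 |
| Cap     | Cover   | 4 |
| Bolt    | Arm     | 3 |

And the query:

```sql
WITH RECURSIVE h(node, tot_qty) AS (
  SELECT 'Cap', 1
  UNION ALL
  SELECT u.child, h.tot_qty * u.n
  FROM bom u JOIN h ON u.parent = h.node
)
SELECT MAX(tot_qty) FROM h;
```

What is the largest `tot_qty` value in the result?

Base: (Cap, tot_qty=1).
Iteration 1: components of {Cap} -> Cover = 1*4 = 4, Housing = 1*1 = 1.
Iteration 2: components of {Cover,Housing} -> Bolt = 1*4 = 4, Clip = 1*5 = 5.
Iteration 3: components of {Bolt,Clip} -> Arm = 4*3 = 12, Plate = 5*1 = 5, Ring = 4*3 = 12.
Iteration 4: no further components; recursion stops.
tot_qty values: 1, 1, 4, 5, 4, 5, 12, 12; the maximum is 12.

12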